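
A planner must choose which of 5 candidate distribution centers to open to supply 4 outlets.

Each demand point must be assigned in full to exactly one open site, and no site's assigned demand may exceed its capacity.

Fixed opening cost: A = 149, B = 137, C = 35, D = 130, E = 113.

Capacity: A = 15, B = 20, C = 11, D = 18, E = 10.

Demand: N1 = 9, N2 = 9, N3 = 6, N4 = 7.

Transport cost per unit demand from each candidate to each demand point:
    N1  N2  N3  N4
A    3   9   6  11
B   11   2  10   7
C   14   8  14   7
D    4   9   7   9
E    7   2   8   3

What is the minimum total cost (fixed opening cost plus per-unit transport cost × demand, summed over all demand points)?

Open {B, D}; cheapest assignment that respects the capacities:
  B (cap 20, load 16): N2, N4 — cost 9×2 + 7×7 = 67
  D (cap 18, load 15): N1, N3 — cost 9×4 + 6×7 = 78
  Shipping 145, fixed 267 → total 412.
  Any other capacity-feasible assignment to {B, D} ships for at least 145.
Compare {A, B}: its best feasible assignment gives total 416.
Compare {C, D, E}: its best feasible assignment gives total 423.
Every other set of open sites that can feasibly serve all demand totals ≥ 416 even under its best assignment. Minimum: 412.

412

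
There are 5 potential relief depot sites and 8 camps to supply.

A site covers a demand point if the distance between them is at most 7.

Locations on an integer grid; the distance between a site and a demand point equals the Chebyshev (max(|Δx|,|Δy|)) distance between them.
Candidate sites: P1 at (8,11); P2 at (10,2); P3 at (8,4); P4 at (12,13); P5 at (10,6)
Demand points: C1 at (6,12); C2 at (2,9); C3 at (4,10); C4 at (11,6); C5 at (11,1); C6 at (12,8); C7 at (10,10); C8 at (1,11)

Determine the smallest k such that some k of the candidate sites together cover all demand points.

Coverage sets (demand points within 7 of each site):
  P1: {C1, C2, C3, C4, C6, C7, C8}
  P2: {C4, C5, C6}
  P3: {C2, C3, C4, C5, C6, C7, C8}
  P4: {C1, C4, C6, C7}
  P5: {C1, C3, C4, C5, C6, C7}
No single site covers all 8 demand points.
But {P1, P2} covers everything, so the minimum is 2.

2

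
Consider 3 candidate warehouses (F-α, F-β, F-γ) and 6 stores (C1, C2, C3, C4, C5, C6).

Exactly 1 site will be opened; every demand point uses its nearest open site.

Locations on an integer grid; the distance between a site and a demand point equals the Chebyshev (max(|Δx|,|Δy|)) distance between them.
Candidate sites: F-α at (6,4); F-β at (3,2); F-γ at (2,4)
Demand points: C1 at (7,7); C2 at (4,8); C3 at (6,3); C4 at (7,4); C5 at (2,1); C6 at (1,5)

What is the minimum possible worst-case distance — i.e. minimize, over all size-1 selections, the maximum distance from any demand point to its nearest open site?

Open {F-α}.
  Farthest demand point is C6 at distance 5 (to F-α); all others are ≤ 5.
With {F-γ} the worst case is 5.
With {F-β} the worst case is 6.
No size-1 selection achieves below 5.

5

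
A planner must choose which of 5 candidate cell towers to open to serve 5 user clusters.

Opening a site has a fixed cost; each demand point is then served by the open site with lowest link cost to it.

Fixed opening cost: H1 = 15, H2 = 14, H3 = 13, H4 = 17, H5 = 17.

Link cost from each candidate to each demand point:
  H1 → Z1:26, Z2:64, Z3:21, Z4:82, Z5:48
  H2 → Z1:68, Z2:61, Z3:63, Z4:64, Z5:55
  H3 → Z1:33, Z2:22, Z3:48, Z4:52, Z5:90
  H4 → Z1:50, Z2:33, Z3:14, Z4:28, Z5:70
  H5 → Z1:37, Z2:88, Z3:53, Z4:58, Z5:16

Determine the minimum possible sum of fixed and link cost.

160

Open {H3, H4, H5}: assign each demand point to its cheapest open site.
  Z1→H3 33, Z2→H3 22, Z3→H4 14, Z4→H4 28, Z5→H5 16
  link cost 113, fixed 47 → total 160.
Compare {H4, H5}: link cost 128 + fixed 34 = 162.
Compare {H1, H4, H5}: link cost 117 + fixed 49 = 166.
Compare {H1, H3, H4, H5}: link cost 106 + fixed 62 = 168.
All other subsets cost ≥ 162. Minimum total cost: 160.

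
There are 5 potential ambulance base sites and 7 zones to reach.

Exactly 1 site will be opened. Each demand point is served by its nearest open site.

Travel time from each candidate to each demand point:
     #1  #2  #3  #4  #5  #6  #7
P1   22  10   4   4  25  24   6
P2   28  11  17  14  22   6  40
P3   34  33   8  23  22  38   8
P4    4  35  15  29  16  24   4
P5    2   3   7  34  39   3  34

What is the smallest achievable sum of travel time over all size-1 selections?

Open {P1}.
  #1→P1 22, #2→P1 10, #3→P1 4, #4→P1 4, #5→P1 25, #6→P1 24, #7→P1 6  ⇒ total 95.
Compare {P5}: total 122.
Compare {P4}: total 127.
No size-1 selection does better; minimum is 95.

95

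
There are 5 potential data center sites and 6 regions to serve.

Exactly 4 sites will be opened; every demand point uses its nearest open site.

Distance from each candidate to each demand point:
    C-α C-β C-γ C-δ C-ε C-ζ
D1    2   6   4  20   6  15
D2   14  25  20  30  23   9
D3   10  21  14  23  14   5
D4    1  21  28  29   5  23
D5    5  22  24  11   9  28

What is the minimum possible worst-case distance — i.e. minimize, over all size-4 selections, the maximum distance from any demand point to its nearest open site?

11

Open {D1, D2, D3, D5}.
  Farthest demand point is C-δ at distance 11 (to D5); all others are ≤ 11.
With {D1, D2, D4, D5} the worst case is 11.
With {D1, D3, D4, D5} the worst case is 11.
No size-4 selection achieves below 11.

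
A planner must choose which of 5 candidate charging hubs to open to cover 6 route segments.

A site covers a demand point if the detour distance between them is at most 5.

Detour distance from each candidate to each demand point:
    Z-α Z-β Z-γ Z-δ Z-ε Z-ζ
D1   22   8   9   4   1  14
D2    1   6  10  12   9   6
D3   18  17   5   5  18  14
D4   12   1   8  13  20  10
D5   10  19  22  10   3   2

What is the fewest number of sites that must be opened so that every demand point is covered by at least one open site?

Coverage sets (demand points within 5 of each site):
  D1: {Z-δ, Z-ε}
  D2: {Z-α}
  D3: {Z-γ, Z-δ}
  D4: {Z-β}
  D5: {Z-ε, Z-ζ}
No 3 sites suffice: every size-3 union leaves at least one demand point uncovered.
But {D2, D3, D4, D5} covers everything, so the minimum is 4.

4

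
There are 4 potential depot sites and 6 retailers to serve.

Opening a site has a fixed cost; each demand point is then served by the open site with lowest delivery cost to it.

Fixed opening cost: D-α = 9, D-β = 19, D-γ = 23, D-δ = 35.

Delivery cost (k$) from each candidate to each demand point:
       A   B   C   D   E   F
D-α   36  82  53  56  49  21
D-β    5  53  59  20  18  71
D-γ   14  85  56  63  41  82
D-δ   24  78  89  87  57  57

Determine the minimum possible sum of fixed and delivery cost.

198

Open {D-α, D-β}: assign each demand point to its cheapest open site.
  A→D-β 5, B→D-β 53, C→D-α 53, D→D-β 20, E→D-β 18, F→D-α 21
  delivery cost 170, fixed 28 → total 198.
Compare {D-α, D-β, D-γ}: delivery cost 170 + fixed 51 = 221.
Compare {D-α, D-β, D-δ}: delivery cost 170 + fixed 63 = 233.
Compare {D-β}: delivery cost 226 + fixed 19 = 245.
All other subsets cost ≥ 221. Minimum total cost: 198.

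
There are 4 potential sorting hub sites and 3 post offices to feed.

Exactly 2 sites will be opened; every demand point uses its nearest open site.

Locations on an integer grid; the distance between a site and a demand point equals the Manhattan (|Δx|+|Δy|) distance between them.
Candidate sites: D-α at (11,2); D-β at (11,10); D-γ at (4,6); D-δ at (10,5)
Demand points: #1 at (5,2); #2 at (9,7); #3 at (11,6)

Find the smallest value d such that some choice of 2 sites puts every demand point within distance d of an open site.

5

Open {D-β, D-γ}.
  Farthest demand point is #1 at distance 5 (to D-γ); all others are ≤ 5.
With {D-γ, D-δ} the worst case is 5.
With {D-α, D-β} the worst case is 6.
No size-2 selection achieves below 5.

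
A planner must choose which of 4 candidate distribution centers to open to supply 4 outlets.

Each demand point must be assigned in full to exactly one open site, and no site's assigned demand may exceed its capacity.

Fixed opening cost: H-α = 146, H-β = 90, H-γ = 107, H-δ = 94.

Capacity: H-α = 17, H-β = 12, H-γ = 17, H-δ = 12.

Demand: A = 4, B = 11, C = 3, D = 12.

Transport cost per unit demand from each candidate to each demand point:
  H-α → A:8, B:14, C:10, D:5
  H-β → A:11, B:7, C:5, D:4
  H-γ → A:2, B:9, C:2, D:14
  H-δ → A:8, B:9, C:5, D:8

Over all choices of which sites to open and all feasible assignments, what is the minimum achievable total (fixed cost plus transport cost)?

450

Open {H-α, H-γ}; cheapest assignment that respects the capacities:
  H-α (cap 17, load 15): C, D — cost 3×10 + 12×5 = 90
  H-γ (cap 17, load 15): A, B — cost 4×2 + 11×9 = 107
  Shipping 197, fixed 253 → total 450.
  Any other capacity-feasible assignment to {H-α, H-γ} ships for at least 197.
Compare {H-β, H-γ, H-δ}: its best feasible assignment gives total 452.
Compare {H-α, H-β, H-γ}: its best feasible assignment gives total 494.
Every other set of open sites that can feasibly serve all demand totals ≥ 452 even under its best assignment. Minimum: 450.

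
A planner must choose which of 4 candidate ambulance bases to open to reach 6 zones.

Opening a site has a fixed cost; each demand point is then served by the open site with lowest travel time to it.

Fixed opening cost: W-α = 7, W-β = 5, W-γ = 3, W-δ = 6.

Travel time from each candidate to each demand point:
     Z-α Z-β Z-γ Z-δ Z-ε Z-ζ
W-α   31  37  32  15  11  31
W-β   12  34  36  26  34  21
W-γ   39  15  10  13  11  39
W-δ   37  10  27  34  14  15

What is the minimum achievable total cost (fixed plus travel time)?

85

Open {W-β, W-γ, W-δ}: assign each demand point to its cheapest open site.
  Z-α→W-β 12, Z-β→W-δ 10, Z-γ→W-γ 10, Z-δ→W-γ 13, Z-ε→W-γ 11, Z-ζ→W-δ 15
  travel time 71, fixed 14 → total 85.
Compare {W-β, W-γ}: travel time 82 + fixed 8 = 90.
Compare {W-α, W-β, W-γ, W-δ}: travel time 71 + fixed 21 = 92.
Compare {W-α, W-β, W-γ}: travel time 82 + fixed 15 = 97.
All other subsets cost ≥ 90. Minimum total cost: 85.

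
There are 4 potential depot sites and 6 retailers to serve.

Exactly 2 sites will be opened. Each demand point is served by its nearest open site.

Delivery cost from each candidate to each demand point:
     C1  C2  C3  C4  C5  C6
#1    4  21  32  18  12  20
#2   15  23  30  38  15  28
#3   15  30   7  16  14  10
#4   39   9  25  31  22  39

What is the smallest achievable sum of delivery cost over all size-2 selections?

Open {#1, #3}.
  C1→#1 4, C2→#1 21, C3→#3 7, C4→#3 16, C5→#1 12, C6→#3 10  ⇒ total 70.
Compare {#3, #4}: total 71.
Compare {#2, #3}: total 85.
No size-2 selection does better; minimum is 70.

70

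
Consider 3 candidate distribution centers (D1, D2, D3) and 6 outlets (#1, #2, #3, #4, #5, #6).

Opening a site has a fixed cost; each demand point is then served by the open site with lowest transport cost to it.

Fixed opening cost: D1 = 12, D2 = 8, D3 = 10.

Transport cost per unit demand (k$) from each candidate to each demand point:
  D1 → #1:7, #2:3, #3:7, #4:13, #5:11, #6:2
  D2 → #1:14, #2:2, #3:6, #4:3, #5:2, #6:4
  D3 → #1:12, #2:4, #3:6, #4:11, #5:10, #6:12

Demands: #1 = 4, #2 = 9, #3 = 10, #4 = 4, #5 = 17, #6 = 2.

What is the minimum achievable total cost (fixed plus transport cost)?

176

Open {D1, D2}: assign each demand point to its cheapest open site.
  #1→D1 4×7=28, #2→D2 9×2=18, #3→D2 10×6=60, #4→D2 4×3=12, #5→D2 17×2=34, #6→D1 2×2=4
  transport cost 156, fixed 20 → total 176.
Compare {D1, D2, D3}: transport cost 156 + fixed 30 = 186.
Compare {D2}: transport cost 188 + fixed 8 = 196.
Compare {D2, D3}: transport cost 180 + fixed 18 = 198.
All other subsets cost ≥ 186. Minimum total cost: 176.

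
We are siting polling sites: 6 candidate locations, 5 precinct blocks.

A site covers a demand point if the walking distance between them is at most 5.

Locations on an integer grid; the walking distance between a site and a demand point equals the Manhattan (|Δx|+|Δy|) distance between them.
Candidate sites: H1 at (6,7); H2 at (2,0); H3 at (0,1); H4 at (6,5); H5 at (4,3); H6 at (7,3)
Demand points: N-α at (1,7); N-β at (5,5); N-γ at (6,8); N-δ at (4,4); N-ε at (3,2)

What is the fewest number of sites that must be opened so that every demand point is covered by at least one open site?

2

Coverage sets (demand points within 5 of each site):
  H1: {N-α, N-β, N-γ, N-δ}
  H2: {N-ε}
  H3: {N-ε}
  H4: {N-β, N-γ, N-δ}
  H5: {N-β, N-δ, N-ε}
  H6: {N-β, N-δ, N-ε}
No single site covers all 5 demand points.
But {H1, H2} covers everything, so the minimum is 2.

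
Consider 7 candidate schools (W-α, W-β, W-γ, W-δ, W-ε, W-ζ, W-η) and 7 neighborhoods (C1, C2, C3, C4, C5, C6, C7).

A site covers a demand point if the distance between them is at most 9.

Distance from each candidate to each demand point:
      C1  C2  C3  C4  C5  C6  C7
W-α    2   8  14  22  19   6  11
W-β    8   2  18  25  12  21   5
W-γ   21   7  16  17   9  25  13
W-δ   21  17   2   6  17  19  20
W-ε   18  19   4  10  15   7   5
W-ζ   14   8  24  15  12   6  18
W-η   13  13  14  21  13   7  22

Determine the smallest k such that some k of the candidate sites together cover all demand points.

Coverage sets (demand points within 9 of each site):
  W-α: {C1, C2, C6}
  W-β: {C1, C2, C7}
  W-γ: {C2, C5}
  W-δ: {C3, C4}
  W-ε: {C3, C6, C7}
  W-ζ: {C2, C6}
  W-η: {C6}
No 3 sites suffice: every size-3 union leaves at least one demand point uncovered.
But {W-α, W-β, W-γ, W-δ} covers everything, so the minimum is 4.

4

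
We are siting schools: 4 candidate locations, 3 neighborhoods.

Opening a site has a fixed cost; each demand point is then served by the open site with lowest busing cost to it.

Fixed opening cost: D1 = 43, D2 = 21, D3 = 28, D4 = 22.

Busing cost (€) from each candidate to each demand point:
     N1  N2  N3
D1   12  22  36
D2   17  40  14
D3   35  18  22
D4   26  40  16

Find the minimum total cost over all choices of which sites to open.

Open {D2}: assign each demand point to its cheapest open site.
  N1→D2 17, N2→D2 40, N3→D2 14
  busing cost 71, fixed 21 → total 92.
Compare {D2, D3}: busing cost 49 + fixed 49 = 98.
Compare {D3}: busing cost 75 + fixed 28 = 103.
Compare {D4}: busing cost 82 + fixed 22 = 104.
All other subsets cost ≥ 98. Minimum total cost: 92.

92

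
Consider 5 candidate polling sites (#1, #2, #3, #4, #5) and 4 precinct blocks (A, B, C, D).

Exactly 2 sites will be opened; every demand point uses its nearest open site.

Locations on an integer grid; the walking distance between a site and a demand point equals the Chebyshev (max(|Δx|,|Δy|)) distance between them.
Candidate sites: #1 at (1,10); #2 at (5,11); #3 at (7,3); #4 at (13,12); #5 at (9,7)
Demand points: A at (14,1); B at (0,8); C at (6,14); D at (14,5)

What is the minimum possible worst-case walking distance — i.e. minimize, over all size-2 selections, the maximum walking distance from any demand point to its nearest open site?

Open {#1, #5}.
  Farthest demand point is A at walking distance 6 (to #5); all others are ≤ 6.
With {#2, #5} the worst case is 6.
With {#1, #3} the worst case is 7.
No size-2 selection achieves below 6.

6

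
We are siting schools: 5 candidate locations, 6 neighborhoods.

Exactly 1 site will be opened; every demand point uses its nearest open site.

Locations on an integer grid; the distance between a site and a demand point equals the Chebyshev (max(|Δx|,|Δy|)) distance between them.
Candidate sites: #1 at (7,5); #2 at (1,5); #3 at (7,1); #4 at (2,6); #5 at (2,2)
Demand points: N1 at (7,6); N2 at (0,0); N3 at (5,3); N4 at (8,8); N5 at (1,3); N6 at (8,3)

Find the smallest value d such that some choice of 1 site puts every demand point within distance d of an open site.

6

Open {#4}.
  Farthest demand point is N2 at distance 6 (to #4); all others are ≤ 6.
With {#5} the worst case is 6.
With {#1} the worst case is 7.
No size-1 selection achieves below 6.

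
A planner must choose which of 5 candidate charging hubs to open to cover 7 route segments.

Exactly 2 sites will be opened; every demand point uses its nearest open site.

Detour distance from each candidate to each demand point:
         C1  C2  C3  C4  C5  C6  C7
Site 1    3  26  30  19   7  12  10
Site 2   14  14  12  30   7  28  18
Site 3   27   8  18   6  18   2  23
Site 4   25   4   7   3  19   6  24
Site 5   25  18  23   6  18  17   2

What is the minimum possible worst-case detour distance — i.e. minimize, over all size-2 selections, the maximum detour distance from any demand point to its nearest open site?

Open {Site 1, Site 4}.
  Farthest demand point is C7 at detour distance 10 (to Site 1); all others are ≤ 10.
With {Site 2, Site 5} the worst case is 17.
With {Site 1, Site 3} the worst case is 18.
No size-2 selection achieves below 10.

10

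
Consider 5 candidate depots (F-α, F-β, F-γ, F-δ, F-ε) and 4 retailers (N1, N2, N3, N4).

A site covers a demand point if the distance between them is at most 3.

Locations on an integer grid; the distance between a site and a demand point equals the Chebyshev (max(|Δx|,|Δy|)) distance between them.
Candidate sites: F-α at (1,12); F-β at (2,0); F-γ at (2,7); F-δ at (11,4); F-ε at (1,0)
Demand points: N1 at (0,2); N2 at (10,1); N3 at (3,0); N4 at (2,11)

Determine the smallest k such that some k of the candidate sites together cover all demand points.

3

Coverage sets (demand points within 3 of each site):
  F-α: {N4}
  F-β: {N1, N3}
  F-γ: {}
  F-δ: {N2}
  F-ε: {N1, N3}
No 2 sites suffice: every size-2 union leaves at least one demand point uncovered.
But {F-α, F-β, F-δ} covers everything, so the minimum is 3.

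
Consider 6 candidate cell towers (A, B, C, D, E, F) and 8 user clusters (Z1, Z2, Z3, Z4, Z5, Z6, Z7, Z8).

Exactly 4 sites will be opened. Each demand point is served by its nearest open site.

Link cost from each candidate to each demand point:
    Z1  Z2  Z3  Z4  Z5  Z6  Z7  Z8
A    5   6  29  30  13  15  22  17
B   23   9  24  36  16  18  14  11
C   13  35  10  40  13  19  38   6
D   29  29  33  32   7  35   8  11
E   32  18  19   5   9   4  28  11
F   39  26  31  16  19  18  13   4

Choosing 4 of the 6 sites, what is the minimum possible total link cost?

51

Open {A, C, D, E}.
  Z1→A 5, Z2→A 6, Z3→C 10, Z4→E 5, Z5→D 7, Z6→E 4, Z7→D 8, Z8→C 6  ⇒ total 51.
Compare {A, C, E, F}: total 56.
Compare {A, D, E, F}: total 58.
No size-4 selection does better; minimum is 51.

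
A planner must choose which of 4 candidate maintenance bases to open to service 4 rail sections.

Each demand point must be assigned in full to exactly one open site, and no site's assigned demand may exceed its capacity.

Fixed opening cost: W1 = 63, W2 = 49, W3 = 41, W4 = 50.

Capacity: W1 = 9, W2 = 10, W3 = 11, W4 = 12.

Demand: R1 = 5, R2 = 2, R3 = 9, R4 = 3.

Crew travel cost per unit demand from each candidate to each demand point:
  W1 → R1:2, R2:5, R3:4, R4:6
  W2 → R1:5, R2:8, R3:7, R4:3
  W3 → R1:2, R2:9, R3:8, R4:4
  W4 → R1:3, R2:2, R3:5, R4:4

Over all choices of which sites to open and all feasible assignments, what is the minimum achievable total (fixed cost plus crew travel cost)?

162

Open {W3, W4}; cheapest assignment that respects the capacities:
  W3 (cap 11, load 8): R1, R4 — cost 5×2 + 3×4 = 22
  W4 (cap 12, load 11): R2, R3 — cost 2×2 + 9×5 = 49
  Shipping 71, fixed 91 → total 162.
  Any other capacity-feasible assignment to {W3, W4} ships for at least 71.
Compare {W1, W3}: its best feasible assignment gives total 180.
Compare {W1, W4}: its best feasible assignment gives total 180.
Every other set of open sites that can feasibly serve all demand totals ≥ 180 even under its best assignment. Minimum: 162.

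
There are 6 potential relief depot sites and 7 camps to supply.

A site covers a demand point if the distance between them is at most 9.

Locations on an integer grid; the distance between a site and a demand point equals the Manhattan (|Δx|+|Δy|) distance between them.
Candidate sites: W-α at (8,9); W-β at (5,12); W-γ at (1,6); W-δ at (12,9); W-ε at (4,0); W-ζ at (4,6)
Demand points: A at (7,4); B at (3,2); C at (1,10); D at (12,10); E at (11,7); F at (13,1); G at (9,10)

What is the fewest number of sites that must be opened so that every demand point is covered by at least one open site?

Coverage sets (demand points within 9 of each site):
  W-α: {A, C, D, E, G}
  W-β: {C, D, G}
  W-γ: {A, B, C}
  W-δ: {D, E, F, G}
  W-ε: {A, B}
  W-ζ: {A, B, C, E, G}
No single site covers all 7 demand points.
But {W-γ, W-δ} covers everything, so the minimum is 2.

2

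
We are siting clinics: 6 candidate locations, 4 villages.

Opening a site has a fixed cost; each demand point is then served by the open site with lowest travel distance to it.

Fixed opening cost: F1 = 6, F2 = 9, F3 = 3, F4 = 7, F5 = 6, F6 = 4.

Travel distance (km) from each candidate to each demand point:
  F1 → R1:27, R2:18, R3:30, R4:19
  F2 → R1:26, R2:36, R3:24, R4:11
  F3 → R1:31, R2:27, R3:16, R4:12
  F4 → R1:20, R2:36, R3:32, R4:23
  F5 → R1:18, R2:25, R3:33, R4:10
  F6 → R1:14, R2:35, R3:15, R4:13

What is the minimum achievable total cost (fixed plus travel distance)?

Open {F1, F6}: assign each demand point to its cheapest open site.
  R1→F6 14, R2→F1 18, R3→F6 15, R4→F6 13
  travel distance 60, fixed 10 → total 70.
Compare {F1, F3, F6}: travel distance 59 + fixed 13 = 72.
Compare {F1, F5, F6}: travel distance 57 + fixed 16 = 73.
Compare {F5, F6}: travel distance 64 + fixed 10 = 74.
All other subsets cost ≥ 72. Minimum total cost: 70.

70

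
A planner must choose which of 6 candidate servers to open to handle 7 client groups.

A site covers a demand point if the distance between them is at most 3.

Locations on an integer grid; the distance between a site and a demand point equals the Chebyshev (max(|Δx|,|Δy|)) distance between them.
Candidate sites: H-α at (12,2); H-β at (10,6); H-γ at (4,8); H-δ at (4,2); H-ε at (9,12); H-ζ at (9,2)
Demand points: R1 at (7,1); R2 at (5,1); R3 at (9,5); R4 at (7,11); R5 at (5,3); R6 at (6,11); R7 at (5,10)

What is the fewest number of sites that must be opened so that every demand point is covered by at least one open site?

Coverage sets (demand points within 3 of each site):
  H-α: {R3}
  H-β: {R3}
  H-γ: {R4, R6, R7}
  H-δ: {R1, R2, R5}
  H-ε: {R4, R6}
  H-ζ: {R1, R3}
No 2 sites suffice: every size-2 union leaves at least one demand point uncovered.
But {H-α, H-γ, H-δ} covers everything, so the minimum is 3.

3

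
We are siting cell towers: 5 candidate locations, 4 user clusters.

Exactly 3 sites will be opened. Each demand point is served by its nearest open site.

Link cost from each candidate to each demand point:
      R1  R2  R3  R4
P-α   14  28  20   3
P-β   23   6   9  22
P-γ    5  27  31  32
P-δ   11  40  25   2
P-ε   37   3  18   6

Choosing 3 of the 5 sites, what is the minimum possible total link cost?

Open {P-β, P-γ, P-δ}.
  R1→P-γ 5, R2→P-β 6, R3→P-β 9, R4→P-δ 2  ⇒ total 22.
Compare {P-α, P-β, P-γ}: total 23.
Compare {P-β, P-γ, P-ε}: total 23.
No size-3 selection does better; minimum is 22.

22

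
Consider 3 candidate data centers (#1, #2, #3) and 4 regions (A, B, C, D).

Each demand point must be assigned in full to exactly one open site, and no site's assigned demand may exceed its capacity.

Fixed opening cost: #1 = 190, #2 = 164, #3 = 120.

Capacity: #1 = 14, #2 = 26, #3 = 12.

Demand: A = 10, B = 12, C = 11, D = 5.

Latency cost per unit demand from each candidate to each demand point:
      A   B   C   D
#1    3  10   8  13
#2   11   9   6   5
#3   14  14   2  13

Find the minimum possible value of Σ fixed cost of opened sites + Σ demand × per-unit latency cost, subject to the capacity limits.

653

Open {#2, #3}; cheapest assignment that respects the capacities:
  #2 (cap 26, load 26): A, C, D — cost 10×11 + 11×6 + 5×5 = 201
  #3 (cap 12, load 12): B — cost 12×14 = 168
  Shipping 369, fixed 284 → total 653.
  Any other capacity-feasible assignment to {#2, #3} ships for at least 369.
Compare {#1, #2, #3}: its best feasible assignment gives total 659.
Compare {#1, #2}: its best feasible assignment gives total 675.
Every other set of open sites that can feasibly serve all demand totals ≥ 659 even under its best assignment. Minimum: 653.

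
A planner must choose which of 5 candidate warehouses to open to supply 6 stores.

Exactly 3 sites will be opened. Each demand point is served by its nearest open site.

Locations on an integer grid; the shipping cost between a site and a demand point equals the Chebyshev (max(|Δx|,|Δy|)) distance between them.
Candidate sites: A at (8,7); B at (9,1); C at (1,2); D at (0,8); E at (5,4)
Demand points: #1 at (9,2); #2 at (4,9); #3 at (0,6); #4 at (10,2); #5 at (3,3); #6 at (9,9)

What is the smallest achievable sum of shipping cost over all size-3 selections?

14

Open {A, B, C}.
  #1→B 1, #2→A 4, #3→C 4, #4→B 1, #5→C 2, #6→A 2  ⇒ total 14.
Compare {A, B, D}: total 15.
Compare {A, B, E}: total 15.
No size-3 selection does better; minimum is 14.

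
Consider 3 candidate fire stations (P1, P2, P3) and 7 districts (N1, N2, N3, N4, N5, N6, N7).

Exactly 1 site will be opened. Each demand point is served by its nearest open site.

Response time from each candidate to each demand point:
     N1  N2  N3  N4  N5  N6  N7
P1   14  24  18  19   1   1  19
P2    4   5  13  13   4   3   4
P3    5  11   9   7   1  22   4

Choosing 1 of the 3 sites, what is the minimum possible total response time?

Open {P2}.
  N1→P2 4, N2→P2 5, N3→P2 13, N4→P2 13, N5→P2 4, N6→P2 3, N7→P2 4  ⇒ total 46.
Compare {P3}: total 59.
Compare {P1}: total 96.

46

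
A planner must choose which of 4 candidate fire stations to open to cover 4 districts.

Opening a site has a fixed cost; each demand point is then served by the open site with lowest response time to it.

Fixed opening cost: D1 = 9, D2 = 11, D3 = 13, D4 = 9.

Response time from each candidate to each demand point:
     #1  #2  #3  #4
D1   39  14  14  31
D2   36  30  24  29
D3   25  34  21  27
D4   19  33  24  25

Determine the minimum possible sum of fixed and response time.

90

Open {D1, D4}: assign each demand point to its cheapest open site.
  #1→D4 19, #2→D1 14, #3→D1 14, #4→D4 25
  response time 72, fixed 18 → total 90.
Compare {D1, D2, D4}: response time 72 + fixed 29 = 101.
Compare {D1, D3}: response time 80 + fixed 22 = 102.
Compare {D1, D3, D4}: response time 72 + fixed 31 = 103.
All other subsets cost ≥ 101. Minimum total cost: 90.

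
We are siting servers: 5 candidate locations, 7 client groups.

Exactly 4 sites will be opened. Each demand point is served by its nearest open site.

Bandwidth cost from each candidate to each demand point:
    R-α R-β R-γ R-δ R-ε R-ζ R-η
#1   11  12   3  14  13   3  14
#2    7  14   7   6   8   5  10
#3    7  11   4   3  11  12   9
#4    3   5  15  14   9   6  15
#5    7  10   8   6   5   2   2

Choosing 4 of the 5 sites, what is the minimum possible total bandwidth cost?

Open {#1, #3, #4, #5}.
  R-α→#4 3, R-β→#4 5, R-γ→#1 3, R-δ→#3 3, R-ε→#5 5, R-ζ→#5 2, R-η→#5 2  ⇒ total 23.
Compare {#2, #3, #4, #5}: total 24.
Compare {#1, #2, #4, #5}: total 26.
No size-4 selection does better; minimum is 23.

23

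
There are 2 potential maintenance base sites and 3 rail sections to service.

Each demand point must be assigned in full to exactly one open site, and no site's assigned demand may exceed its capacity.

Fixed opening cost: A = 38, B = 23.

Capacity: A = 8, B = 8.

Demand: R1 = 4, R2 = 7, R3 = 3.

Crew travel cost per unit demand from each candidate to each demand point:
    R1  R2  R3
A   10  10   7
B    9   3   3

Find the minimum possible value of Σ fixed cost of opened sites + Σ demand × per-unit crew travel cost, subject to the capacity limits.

Open {A, B}; cheapest assignment that respects the capacities:
  A (cap 8, load 7): R1, R3 — cost 4×10 + 3×7 = 61
  B (cap 8, load 7): R2 — cost 7×3 = 21
  Shipping 82, fixed 61 → total 143.
  Any other capacity-feasible assignment to {A, B} ships for at least 82.
Total demand is 14 and no other set of sites has combined capacity ≥ 14, so {A, B} is the only feasible choice of open sites. Minimum: 143.

143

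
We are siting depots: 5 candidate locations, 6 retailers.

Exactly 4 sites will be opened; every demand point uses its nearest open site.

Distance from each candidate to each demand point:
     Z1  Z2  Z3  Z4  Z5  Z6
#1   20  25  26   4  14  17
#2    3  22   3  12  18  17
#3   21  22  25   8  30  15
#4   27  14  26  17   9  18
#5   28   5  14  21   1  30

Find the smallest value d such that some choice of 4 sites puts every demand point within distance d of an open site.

Open {#1, #2, #3, #4}.
  Farthest demand point is Z6 at distance 15 (to #3); all others are ≤ 15.
With {#1, #2, #3, #5} the worst case is 15.
With {#2, #3, #4, #5} the worst case is 15.
No size-4 selection achieves below 15.

15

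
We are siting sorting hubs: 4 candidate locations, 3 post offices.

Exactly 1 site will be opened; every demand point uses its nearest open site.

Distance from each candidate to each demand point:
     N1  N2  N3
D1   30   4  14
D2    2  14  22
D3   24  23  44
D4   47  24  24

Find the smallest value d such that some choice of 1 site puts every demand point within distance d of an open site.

Open {D2}.
  Farthest demand point is N3 at distance 22 (to D2); all others are ≤ 22.
With {D1} the worst case is 30.
With {D3} the worst case is 44.
No size-1 selection achieves below 22.

22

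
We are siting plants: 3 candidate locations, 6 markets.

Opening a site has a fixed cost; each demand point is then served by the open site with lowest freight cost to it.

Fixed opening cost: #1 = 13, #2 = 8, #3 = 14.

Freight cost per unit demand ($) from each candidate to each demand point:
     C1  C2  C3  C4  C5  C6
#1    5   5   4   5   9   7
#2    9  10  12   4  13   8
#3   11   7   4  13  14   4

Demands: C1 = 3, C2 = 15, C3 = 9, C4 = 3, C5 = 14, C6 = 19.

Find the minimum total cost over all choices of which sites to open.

370

Open {#1, #3}: assign each demand point to its cheapest open site.
  C1→#1 3×5=15, C2→#1 15×5=75, C3→#1 9×4=36, C4→#1 3×5=15, C5→#1 14×9=126, C6→#3 19×4=76
  freight cost 343, fixed 27 → total 370.
Compare {#1, #2, #3}: freight cost 340 + fixed 35 = 375.
Compare {#1}: freight cost 400 + fixed 13 = 413.
Compare {#1, #2}: freight cost 397 + fixed 21 = 418.
All other subsets cost ≥ 375. Minimum total cost: 370.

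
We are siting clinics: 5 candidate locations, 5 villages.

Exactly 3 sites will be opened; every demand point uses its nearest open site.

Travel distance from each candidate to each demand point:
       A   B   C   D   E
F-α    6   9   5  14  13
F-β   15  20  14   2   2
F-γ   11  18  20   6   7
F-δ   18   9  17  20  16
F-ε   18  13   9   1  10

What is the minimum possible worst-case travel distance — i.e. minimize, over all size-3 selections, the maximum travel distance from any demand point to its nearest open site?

Open {F-α, F-β, F-γ}.
  Farthest demand point is B at travel distance 9 (to F-α); all others are ≤ 9.
With {F-α, F-β, F-δ} the worst case is 9.
With {F-α, F-β, F-ε} the worst case is 9.
No size-3 selection achieves below 9.

9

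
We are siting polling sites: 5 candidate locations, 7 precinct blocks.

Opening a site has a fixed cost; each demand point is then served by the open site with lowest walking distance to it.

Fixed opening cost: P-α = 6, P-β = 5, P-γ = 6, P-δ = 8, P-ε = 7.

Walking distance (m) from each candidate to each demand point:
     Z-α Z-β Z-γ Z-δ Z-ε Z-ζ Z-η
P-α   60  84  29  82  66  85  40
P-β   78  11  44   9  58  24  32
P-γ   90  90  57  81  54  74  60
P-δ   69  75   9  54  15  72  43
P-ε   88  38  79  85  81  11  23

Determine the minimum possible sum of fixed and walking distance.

Open {P-α, P-β, P-δ, P-ε}: assign each demand point to its cheapest open site.
  Z-α→P-α 60, Z-β→P-β 11, Z-γ→P-δ 9, Z-δ→P-β 9, Z-ε→P-δ 15, Z-ζ→P-ε 11, Z-η→P-ε 23
  walking distance 138, fixed 26 → total 164.
Compare {P-β, P-δ, P-ε}: walking distance 147 + fixed 20 = 167.
Compare {P-α, P-β, P-γ, P-δ, P-ε}: walking distance 138 + fixed 32 = 170.
Compare {P-β, P-γ, P-δ, P-ε}: walking distance 147 + fixed 26 = 173.
All other subsets cost ≥ 167. Minimum total cost: 164.

164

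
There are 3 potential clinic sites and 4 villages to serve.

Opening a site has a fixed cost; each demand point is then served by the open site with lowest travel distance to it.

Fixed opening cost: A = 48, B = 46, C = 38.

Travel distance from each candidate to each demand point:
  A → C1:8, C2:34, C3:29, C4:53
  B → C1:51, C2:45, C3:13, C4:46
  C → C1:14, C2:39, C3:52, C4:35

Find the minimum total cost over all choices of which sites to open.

Open {A}: assign each demand point to its cheapest open site.
  C1→A 8, C2→A 34, C3→A 29, C4→A 53
  travel distance 124, fixed 48 → total 172.
Compare {C}: travel distance 140 + fixed 38 = 178.
Compare {B, C}: travel distance 101 + fixed 84 = 185.
Compare {A, C}: travel distance 106 + fixed 86 = 192.
All other subsets cost ≥ 178. Minimum total cost: 172.

172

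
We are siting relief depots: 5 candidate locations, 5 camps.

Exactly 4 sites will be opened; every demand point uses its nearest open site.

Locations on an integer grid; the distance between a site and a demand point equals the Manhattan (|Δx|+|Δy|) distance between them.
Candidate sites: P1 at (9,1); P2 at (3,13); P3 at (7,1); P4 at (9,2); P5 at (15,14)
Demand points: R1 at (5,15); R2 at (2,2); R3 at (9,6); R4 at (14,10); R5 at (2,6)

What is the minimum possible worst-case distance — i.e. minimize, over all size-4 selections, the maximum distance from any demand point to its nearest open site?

8

Open {P1, P2, P3, P5}.
  Farthest demand point is R5 at distance 8 (to P2); all others are ≤ 8.
With {P1, P2, P4, P5} the worst case is 8.
With {P2, P3, P4, P5} the worst case is 8.
No size-4 selection achieves below 8.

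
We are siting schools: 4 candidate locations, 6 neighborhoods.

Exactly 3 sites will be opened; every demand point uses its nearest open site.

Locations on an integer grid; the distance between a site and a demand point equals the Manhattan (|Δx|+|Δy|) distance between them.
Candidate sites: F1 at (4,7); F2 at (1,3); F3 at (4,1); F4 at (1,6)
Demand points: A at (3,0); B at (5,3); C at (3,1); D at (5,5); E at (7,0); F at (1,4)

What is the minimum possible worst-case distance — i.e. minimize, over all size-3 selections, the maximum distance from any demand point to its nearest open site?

Open {F1, F2, F3}.
  Farthest demand point is E at distance 4 (to F3); all others are ≤ 4.
With {F1, F3, F4} the worst case is 4.
With {F2, F3, F4} the worst case is 5.
No size-3 selection achieves below 4.

4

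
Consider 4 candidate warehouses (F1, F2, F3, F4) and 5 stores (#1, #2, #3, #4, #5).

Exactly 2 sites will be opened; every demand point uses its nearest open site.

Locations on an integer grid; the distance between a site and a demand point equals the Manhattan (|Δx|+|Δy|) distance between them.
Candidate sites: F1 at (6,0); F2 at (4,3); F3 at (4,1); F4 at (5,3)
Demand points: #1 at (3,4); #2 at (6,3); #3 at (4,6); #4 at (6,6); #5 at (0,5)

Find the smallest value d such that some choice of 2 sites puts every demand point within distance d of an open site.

Open {F1, F2}.
  Farthest demand point is #5 at distance 6 (to F2); all others are ≤ 6.
With {F2, F3} the worst case is 6.
With {F2, F4} the worst case is 6.
No size-2 selection achieves below 6.

6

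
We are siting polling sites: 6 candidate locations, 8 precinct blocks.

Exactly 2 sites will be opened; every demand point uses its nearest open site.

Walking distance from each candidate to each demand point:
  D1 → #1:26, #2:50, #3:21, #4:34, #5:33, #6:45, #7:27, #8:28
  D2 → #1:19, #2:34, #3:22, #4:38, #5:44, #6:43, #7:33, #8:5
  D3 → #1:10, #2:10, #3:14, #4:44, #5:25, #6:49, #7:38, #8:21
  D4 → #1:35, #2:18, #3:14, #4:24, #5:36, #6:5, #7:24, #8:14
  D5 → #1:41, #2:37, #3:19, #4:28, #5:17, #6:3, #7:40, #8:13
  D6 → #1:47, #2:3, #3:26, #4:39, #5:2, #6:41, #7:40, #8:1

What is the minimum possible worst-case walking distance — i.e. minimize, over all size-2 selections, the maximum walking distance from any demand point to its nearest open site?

25

Open {D3, D4}.
  Farthest demand point is #5 at walking distance 25 (to D3); all others are ≤ 25.
With {D1, D4} the worst case is 33.
With {D2, D5} the worst case is 34.
No size-2 selection achieves below 25.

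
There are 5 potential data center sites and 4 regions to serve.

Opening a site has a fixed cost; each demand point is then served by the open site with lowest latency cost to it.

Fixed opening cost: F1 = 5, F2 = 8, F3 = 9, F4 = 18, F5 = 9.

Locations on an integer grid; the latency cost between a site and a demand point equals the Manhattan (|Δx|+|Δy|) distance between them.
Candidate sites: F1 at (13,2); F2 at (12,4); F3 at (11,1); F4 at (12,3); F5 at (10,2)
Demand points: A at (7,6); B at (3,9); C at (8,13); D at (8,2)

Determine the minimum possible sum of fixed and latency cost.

45

Open {F5}: assign each demand point to its cheapest open site.
  A→F5 7, B→F5 14, C→F5 13, D→F5 2
  latency cost 36, fixed 9 → total 45.
Compare {F2}: latency cost 40 + fixed 8 = 48.
Compare {F1, F5}: latency cost 36 + fixed 14 = 50.
Compare {F1, F2}: latency cost 39 + fixed 13 = 52.
All other subsets cost ≥ 48. Minimum total cost: 45.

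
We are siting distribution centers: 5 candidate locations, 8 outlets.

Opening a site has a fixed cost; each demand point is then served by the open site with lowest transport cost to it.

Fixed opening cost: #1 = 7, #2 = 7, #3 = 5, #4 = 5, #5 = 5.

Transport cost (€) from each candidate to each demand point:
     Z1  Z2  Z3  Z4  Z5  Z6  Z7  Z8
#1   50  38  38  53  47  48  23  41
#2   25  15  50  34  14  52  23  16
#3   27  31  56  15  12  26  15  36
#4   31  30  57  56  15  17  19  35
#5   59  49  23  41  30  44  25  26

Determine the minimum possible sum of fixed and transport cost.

Open {#2, #3, #4, #5}: assign each demand point to its cheapest open site.
  Z1→#2 25, Z2→#2 15, Z3→#5 23, Z4→#3 15, Z5→#3 12, Z6→#4 17, Z7→#3 15, Z8→#2 16
  transport cost 138, fixed 22 → total 160.
Compare {#2, #3, #5}: transport cost 147 + fixed 17 = 164.
Compare {#1, #2, #3, #4, #5}: transport cost 138 + fixed 29 = 167.
Compare {#1, #2, #3, #5}: transport cost 147 + fixed 24 = 171.
All other subsets cost ≥ 164. Minimum total cost: 160.

160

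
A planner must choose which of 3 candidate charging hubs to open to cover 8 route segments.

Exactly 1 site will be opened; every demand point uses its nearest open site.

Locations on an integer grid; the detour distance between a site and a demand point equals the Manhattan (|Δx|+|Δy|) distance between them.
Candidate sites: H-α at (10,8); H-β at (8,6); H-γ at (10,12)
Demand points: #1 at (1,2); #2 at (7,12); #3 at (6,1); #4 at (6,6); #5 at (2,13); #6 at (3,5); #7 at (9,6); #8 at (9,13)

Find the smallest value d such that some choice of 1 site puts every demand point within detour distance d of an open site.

Open {H-β}.
  Farthest demand point is #5 at detour distance 13 (to H-β); all others are ≤ 13.
With {H-α} the worst case is 15.
With {H-γ} the worst case is 19.
No size-1 selection achieves below 13.

13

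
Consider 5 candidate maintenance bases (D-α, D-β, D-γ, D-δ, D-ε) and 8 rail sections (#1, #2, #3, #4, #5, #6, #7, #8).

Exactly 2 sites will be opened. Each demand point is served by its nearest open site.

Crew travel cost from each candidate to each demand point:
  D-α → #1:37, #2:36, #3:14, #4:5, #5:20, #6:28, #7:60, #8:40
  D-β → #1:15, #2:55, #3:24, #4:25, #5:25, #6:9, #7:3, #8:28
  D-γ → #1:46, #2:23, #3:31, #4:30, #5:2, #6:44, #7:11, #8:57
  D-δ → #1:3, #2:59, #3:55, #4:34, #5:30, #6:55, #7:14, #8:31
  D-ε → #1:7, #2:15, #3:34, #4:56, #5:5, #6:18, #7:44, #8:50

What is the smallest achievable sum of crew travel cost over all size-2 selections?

116

Open {D-β, D-ε}.
  #1→D-ε 7, #2→D-ε 15, #3→D-β 24, #4→D-β 25, #5→D-ε 5, #6→D-β 9, #7→D-β 3, #8→D-β 28  ⇒ total 116.
Compare {D-β, D-γ}: total 129.
Compare {D-α, D-β}: total 130.
No size-2 selection does better; minimum is 116.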